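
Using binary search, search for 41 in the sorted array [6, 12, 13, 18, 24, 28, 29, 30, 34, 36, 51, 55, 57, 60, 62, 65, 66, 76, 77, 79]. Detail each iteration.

Binary search for 41 in [6, 12, 13, 18, 24, 28, 29, 30, 34, 36, 51, 55, 57, 60, 62, 65, 66, 76, 77, 79]:

lo=0, hi=19, mid=9, arr[mid]=36 -> 36 < 41, search right half
lo=10, hi=19, mid=14, arr[mid]=62 -> 62 > 41, search left half
lo=10, hi=13, mid=11, arr[mid]=55 -> 55 > 41, search left half
lo=10, hi=10, mid=10, arr[mid]=51 -> 51 > 41, search left half
lo=10 > hi=9, target 41 not found

Binary search determines that 41 is not in the array after 4 comparisons. The search space was exhausted without finding the target.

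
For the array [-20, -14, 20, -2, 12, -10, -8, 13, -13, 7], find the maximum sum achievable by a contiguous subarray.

Using Kadane's algorithm on [-20, -14, 20, -2, 12, -10, -8, 13, -13, 7]:

Scanning through the array:
Position 1 (value -14): max_ending_here = -14, max_so_far = -14
Position 2 (value 20): max_ending_here = 20, max_so_far = 20
Position 3 (value -2): max_ending_here = 18, max_so_far = 20
Position 4 (value 12): max_ending_here = 30, max_so_far = 30
Position 5 (value -10): max_ending_here = 20, max_so_far = 30
Position 6 (value -8): max_ending_here = 12, max_so_far = 30
Position 7 (value 13): max_ending_here = 25, max_so_far = 30
Position 8 (value -13): max_ending_here = 12, max_so_far = 30
Position 9 (value 7): max_ending_here = 19, max_so_far = 30

Maximum subarray: [20, -2, 12]
Maximum sum: 30

The maximum subarray is [20, -2, 12] with sum 30. This subarray runs from index 2 to index 4.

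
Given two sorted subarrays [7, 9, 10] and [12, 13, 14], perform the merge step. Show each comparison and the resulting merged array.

Merging process:

Compare 7 vs 12: take 7 from left. Merged: [7]
Compare 9 vs 12: take 9 from left. Merged: [7, 9]
Compare 10 vs 12: take 10 from left. Merged: [7, 9, 10]
Append remaining from right: [12, 13, 14]. Merged: [7, 9, 10, 12, 13, 14]

Final merged array: [7, 9, 10, 12, 13, 14]
Total comparisons: 3

The merged array is [7, 9, 10, 12, 13, 14], requiring 3 comparisons. The merge step runs in O(n) time where n is the total number of elements.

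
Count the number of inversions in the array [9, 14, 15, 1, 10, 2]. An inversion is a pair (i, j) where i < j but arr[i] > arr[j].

Finding inversions in [9, 14, 15, 1, 10, 2]:

(0, 3): arr[0]=9 > arr[3]=1
(0, 5): arr[0]=9 > arr[5]=2
(1, 3): arr[1]=14 > arr[3]=1
(1, 4): arr[1]=14 > arr[4]=10
(1, 5): arr[1]=14 > arr[5]=2
(2, 3): arr[2]=15 > arr[3]=1
(2, 4): arr[2]=15 > arr[4]=10
(2, 5): arr[2]=15 > arr[5]=2
(4, 5): arr[4]=10 > arr[5]=2

Total inversions: 9

The array has 9 inversion(s): (0,3), (0,5), (1,3), (1,4), (1,5), (2,3), (2,4), (2,5), (4,5). Each pair (i,j) satisfies i < j and arr[i] > arr[j].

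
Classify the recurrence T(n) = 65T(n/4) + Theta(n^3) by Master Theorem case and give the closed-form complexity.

Master Theorem for T(n) = 65T(n/4) + O(n^3):

a = 65, b = 4, c = 3
log_b(a) = log_4(65) = 3.0112

Case 1: c = 3 < log_4(65) = 3.0112
T(n) = O(n^(log_4 65))

For T(n) = 65T(n/4) + O(n^3): log_4(65) = 3.0112. This is Case 1 of the Master Theorem (c < log_b(a), work dominated by leaves), giving O(n^(log_4 65)).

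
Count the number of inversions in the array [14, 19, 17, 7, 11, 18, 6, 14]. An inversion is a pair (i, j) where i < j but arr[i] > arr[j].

Finding inversions in [14, 19, 17, 7, 11, 18, 6, 14]:

(0, 3): arr[0]=14 > arr[3]=7
(0, 4): arr[0]=14 > arr[4]=11
(0, 6): arr[0]=14 > arr[6]=6
(1, 2): arr[1]=19 > arr[2]=17
(1, 3): arr[1]=19 > arr[3]=7
(1, 4): arr[1]=19 > arr[4]=11
(1, 5): arr[1]=19 > arr[5]=18
(1, 6): arr[1]=19 > arr[6]=6
(1, 7): arr[1]=19 > arr[7]=14
(2, 3): arr[2]=17 > arr[3]=7
(2, 4): arr[2]=17 > arr[4]=11
(2, 6): arr[2]=17 > arr[6]=6
(2, 7): arr[2]=17 > arr[7]=14
(3, 6): arr[3]=7 > arr[6]=6
(4, 6): arr[4]=11 > arr[6]=6
(5, 6): arr[5]=18 > arr[6]=6
(5, 7): arr[5]=18 > arr[7]=14

Total inversions: 17

The array has 17 inversion(s): (0,3), (0,4), (0,6), (1,2), (1,3), (1,4), (1,5), (1,6), (1,7), (2,3), (2,4), (2,6), (2,7), (3,6), (4,6), (5,6), (5,7). Each pair (i,j) satisfies i < j and arr[i] > arr[j].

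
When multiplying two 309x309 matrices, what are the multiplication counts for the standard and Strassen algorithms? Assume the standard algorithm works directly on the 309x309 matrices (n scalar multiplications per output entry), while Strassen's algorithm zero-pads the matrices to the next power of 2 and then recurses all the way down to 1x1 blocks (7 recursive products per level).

Matrix multiplication for 309x309 matrices:

Strassen's algorithm requires power-of-2 dimensions. Pad 309x309 to 512x512 (next power of 2).

Standard algorithm: 309^3 = 29503629 multiplications
Strassen's algorithm: 7^(log2(512)) = 7^9 = 40353607 multiplications
Difference: 29503629 - 40353607 = -10849978 (Strassen uses MORE here due to padding overhead — for small or just-over-power-of-2 n, padding can outweigh the per-level savings)

Standard: 29503629 multiplications (309^3). Strassen: 40353607 multiplications (7^9, after padding to 512x512). Strassen reduces 8 recursive multiplications to 7 at each level.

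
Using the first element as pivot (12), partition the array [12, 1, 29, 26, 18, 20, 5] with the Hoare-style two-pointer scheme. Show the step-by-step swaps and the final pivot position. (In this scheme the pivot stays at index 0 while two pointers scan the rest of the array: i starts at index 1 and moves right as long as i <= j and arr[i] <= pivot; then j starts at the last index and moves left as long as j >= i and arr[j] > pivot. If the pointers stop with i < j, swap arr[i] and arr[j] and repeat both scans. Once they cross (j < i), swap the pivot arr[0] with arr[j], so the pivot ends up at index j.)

Hoare-style two-pointer partition with pivot = 12:

Initial array: [12, 1, 29, 26, 18, 20, 5]

Pointers start at i = 1, j = 6.
i stops at index 2 (arr[2]=29 > 12), j stops at index 6 (arr[6]=5 <= 12): swap arr[2] and arr[6], array becomes [12, 1, 5, 26, 18, 20, 29]
i ends at 3, j ends at 2: the pointers have crossed (j < i), so scanning stops.

Swap pivot arr[0] with arr[2] to place pivot at position 2: [5, 1, 12, 26, 18, 20, 29]
Pivot position: 2

After partitioning with pivot 12, the array becomes [5, 1, 12, 26, 18, 20, 29]. The pivot is placed at index 2. All elements to the left of the pivot are <= 12, and all elements to the right are > 12.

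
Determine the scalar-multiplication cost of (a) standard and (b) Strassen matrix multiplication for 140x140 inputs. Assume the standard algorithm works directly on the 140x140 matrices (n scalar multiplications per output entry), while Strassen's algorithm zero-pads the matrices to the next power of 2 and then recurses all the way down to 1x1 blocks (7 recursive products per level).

Matrix multiplication for 140x140 matrices:

Strassen's algorithm requires power-of-2 dimensions. Pad 140x140 to 256x256 (next power of 2).

Standard algorithm: 140^3 = 2744000 multiplications
Strassen's algorithm: 7^(log2(256)) = 7^8 = 5764801 multiplications
Difference: 2744000 - 5764801 = -3020801 (Strassen uses MORE here due to padding overhead — for small or just-over-power-of-2 n, padding can outweigh the per-level savings)

Standard: 2744000 multiplications (140^3). Strassen: 5764801 multiplications (7^8, after padding to 256x256). Strassen reduces 8 recursive multiplications to 7 at each level.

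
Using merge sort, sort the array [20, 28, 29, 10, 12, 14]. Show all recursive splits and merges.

Merge sort trace:

Split: [20, 28, 29, 10, 12, 14] -> [20, 28, 29] and [10, 12, 14]
  Split: [20, 28, 29] -> [20] and [28, 29]
    Split: [28, 29] -> [28] and [29]
    Merge: [28] + [29] -> [28, 29]
  Merge: [20] + [28, 29] -> [20, 28, 29]
  Split: [10, 12, 14] -> [10] and [12, 14]
    Split: [12, 14] -> [12] and [14]
    Merge: [12] + [14] -> [12, 14]
  Merge: [10] + [12, 14] -> [10, 12, 14]
Merge: [20, 28, 29] + [10, 12, 14] -> [10, 12, 14, 20, 28, 29]

Final sorted array: [10, 12, 14, 20, 28, 29]

The merge sort proceeds by recursively splitting the array and merging sorted halves.
After all merges, the sorted array is [10, 12, 14, 20, 28, 29].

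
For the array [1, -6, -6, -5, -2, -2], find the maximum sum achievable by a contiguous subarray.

Using Kadane's algorithm on [1, -6, -6, -5, -2, -2]:

Scanning through the array:
Position 1 (value -6): max_ending_here = -5, max_so_far = 1
Position 2 (value -6): max_ending_here = -6, max_so_far = 1
Position 3 (value -5): max_ending_here = -5, max_so_far = 1
Position 4 (value -2): max_ending_here = -2, max_so_far = 1
Position 5 (value -2): max_ending_here = -2, max_so_far = 1

Maximum subarray: [1]
Maximum sum: 1

The maximum subarray is [1] with sum 1. This subarray runs from index 0 to index 0.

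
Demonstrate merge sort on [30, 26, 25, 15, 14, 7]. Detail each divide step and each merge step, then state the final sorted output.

Merge sort trace:

Split: [30, 26, 25, 15, 14, 7] -> [30, 26, 25] and [15, 14, 7]
  Split: [30, 26, 25] -> [30] and [26, 25]
    Split: [26, 25] -> [26] and [25]
    Merge: [26] + [25] -> [25, 26]
  Merge: [30] + [25, 26] -> [25, 26, 30]
  Split: [15, 14, 7] -> [15] and [14, 7]
    Split: [14, 7] -> [14] and [7]
    Merge: [14] + [7] -> [7, 14]
  Merge: [15] + [7, 14] -> [7, 14, 15]
Merge: [25, 26, 30] + [7, 14, 15] -> [7, 14, 15, 25, 26, 30]

Final sorted array: [7, 14, 15, 25, 26, 30]

The merge sort proceeds by recursively splitting the array and merging sorted halves.
After all merges, the sorted array is [7, 14, 15, 25, 26, 30].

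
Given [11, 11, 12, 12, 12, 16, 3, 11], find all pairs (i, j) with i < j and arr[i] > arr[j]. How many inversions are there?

Finding inversions in [11, 11, 12, 12, 12, 16, 3, 11]:

(0, 6): arr[0]=11 > arr[6]=3
(1, 6): arr[1]=11 > arr[6]=3
(2, 6): arr[2]=12 > arr[6]=3
(2, 7): arr[2]=12 > arr[7]=11
(3, 6): arr[3]=12 > arr[6]=3
(3, 7): arr[3]=12 > arr[7]=11
(4, 6): arr[4]=12 > arr[6]=3
(4, 7): arr[4]=12 > arr[7]=11
(5, 6): arr[5]=16 > arr[6]=3
(5, 7): arr[5]=16 > arr[7]=11

Total inversions: 10

The array has 10 inversion(s): (0,6), (1,6), (2,6), (2,7), (3,6), (3,7), (4,6), (4,7), (5,6), (5,7). Each pair (i,j) satisfies i < j and arr[i] > arr[j].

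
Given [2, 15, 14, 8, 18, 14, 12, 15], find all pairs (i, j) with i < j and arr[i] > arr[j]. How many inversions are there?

Finding inversions in [2, 15, 14, 8, 18, 14, 12, 15]:

(1, 2): arr[1]=15 > arr[2]=14
(1, 3): arr[1]=15 > arr[3]=8
(1, 5): arr[1]=15 > arr[5]=14
(1, 6): arr[1]=15 > arr[6]=12
(2, 3): arr[2]=14 > arr[3]=8
(2, 6): arr[2]=14 > arr[6]=12
(4, 5): arr[4]=18 > arr[5]=14
(4, 6): arr[4]=18 > arr[6]=12
(4, 7): arr[4]=18 > arr[7]=15
(5, 6): arr[5]=14 > arr[6]=12

Total inversions: 10

The array has 10 inversion(s): (1,2), (1,3), (1,5), (1,6), (2,3), (2,6), (4,5), (4,6), (4,7), (5,6). Each pair (i,j) satisfies i < j and arr[i] > arr[j].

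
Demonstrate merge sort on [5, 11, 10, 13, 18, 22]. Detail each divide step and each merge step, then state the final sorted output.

Merge sort trace:

Split: [5, 11, 10, 13, 18, 22] -> [5, 11, 10] and [13, 18, 22]
  Split: [5, 11, 10] -> [5] and [11, 10]
    Split: [11, 10] -> [11] and [10]
    Merge: [11] + [10] -> [10, 11]
  Merge: [5] + [10, 11] -> [5, 10, 11]
  Split: [13, 18, 22] -> [13] and [18, 22]
    Split: [18, 22] -> [18] and [22]
    Merge: [18] + [22] -> [18, 22]
  Merge: [13] + [18, 22] -> [13, 18, 22]
Merge: [5, 10, 11] + [13, 18, 22] -> [5, 10, 11, 13, 18, 22]

Final sorted array: [5, 10, 11, 13, 18, 22]

The merge sort proceeds by recursively splitting the array and merging sorted halves.
After all merges, the sorted array is [5, 10, 11, 13, 18, 22].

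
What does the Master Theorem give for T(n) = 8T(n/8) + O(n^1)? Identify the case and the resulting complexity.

Master Theorem for T(n) = 8T(n/8) + O(n^1):

a = 8, b = 8, c = 1
log_b(a) = log_8(8) = 1.0000

Case 2: c = 1 = log_8(8) = 1.0000
T(n) = O(n^1 log n) = O(n log n)

For T(n) = 8T(n/8) + O(n^1): log_8(8) = 1.0000. This is Case 2 of the Master Theorem (c = log_b(a), equal work at all levels), giving O(n log n).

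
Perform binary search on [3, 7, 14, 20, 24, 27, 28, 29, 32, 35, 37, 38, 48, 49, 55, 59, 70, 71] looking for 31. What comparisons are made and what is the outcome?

Binary search for 31 in [3, 7, 14, 20, 24, 27, 28, 29, 32, 35, 37, 38, 48, 49, 55, 59, 70, 71]:

lo=0, hi=17, mid=8, arr[mid]=32 -> 32 > 31, search left half
lo=0, hi=7, mid=3, arr[mid]=20 -> 20 < 31, search right half
lo=4, hi=7, mid=5, arr[mid]=27 -> 27 < 31, search right half
lo=6, hi=7, mid=6, arr[mid]=28 -> 28 < 31, search right half
lo=7, hi=7, mid=7, arr[mid]=29 -> 29 < 31, search right half
lo=8 > hi=7, target 31 not found

Binary search determines that 31 is not in the array after 5 comparisons. The search space was exhausted without finding the target.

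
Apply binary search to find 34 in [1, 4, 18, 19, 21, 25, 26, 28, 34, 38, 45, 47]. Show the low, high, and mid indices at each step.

Binary search for 34 in [1, 4, 18, 19, 21, 25, 26, 28, 34, 38, 45, 47]:

lo=0, hi=11, mid=5, arr[mid]=25 -> 25 < 34, search right half
lo=6, hi=11, mid=8, arr[mid]=34 -> Found target at index 8!

Binary search finds 34 at index 8 after 2 comparisons. The search repeatedly halves the search space by comparing with the middle element.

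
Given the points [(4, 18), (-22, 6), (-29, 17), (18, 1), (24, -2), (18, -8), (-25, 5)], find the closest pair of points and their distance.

Computing all pairwise distances among 7 points:

d((4, 18), (-22, 6)) = 28.6356
d((4, 18), (-29, 17)) = 33.0151
d((4, 18), (18, 1)) = 22.0227
d((4, 18), (24, -2)) = 28.2843
d((4, 18), (18, -8)) = 29.5296
d((4, 18), (-25, 5)) = 31.7805
d((-22, 6), (-29, 17)) = 13.0384
d((-22, 6), (18, 1)) = 40.3113
d((-22, 6), (24, -2)) = 46.6905
d((-22, 6), (18, -8)) = 42.3792
d((-22, 6), (-25, 5)) = 3.1623 <-- minimum
d((-29, 17), (18, 1)) = 49.6488
d((-29, 17), (24, -2)) = 56.3028
d((-29, 17), (18, -8)) = 53.2353
d((-29, 17), (-25, 5)) = 12.6491
d((18, 1), (24, -2)) = 6.7082
d((18, 1), (18, -8)) = 9.0
d((18, 1), (-25, 5)) = 43.1856
d((24, -2), (18, -8)) = 8.4853
d((24, -2), (-25, 5)) = 49.4975
d((18, -8), (-25, 5)) = 44.9222

Closest pair: (-22, 6) and (-25, 5) with distance 3.1623

The closest pair is (-22, 6) and (-25, 5) with Euclidean distance 3.1623. For 7 points, brute-force pairwise comparison is shown above. For large n, the divide-and-conquer algorithm (sort by x, recurse on halves, check the dividing strip) achieves O(n log n).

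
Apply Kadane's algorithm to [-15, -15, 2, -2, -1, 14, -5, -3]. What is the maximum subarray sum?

Using Kadane's algorithm on [-15, -15, 2, -2, -1, 14, -5, -3]:

Scanning through the array:
Position 1 (value -15): max_ending_here = -15, max_so_far = -15
Position 2 (value 2): max_ending_here = 2, max_so_far = 2
Position 3 (value -2): max_ending_here = 0, max_so_far = 2
Position 4 (value -1): max_ending_here = -1, max_so_far = 2
Position 5 (value 14): max_ending_here = 14, max_so_far = 14
Position 6 (value -5): max_ending_here = 9, max_so_far = 14
Position 7 (value -3): max_ending_here = 6, max_so_far = 14

Maximum subarray: [14]
Maximum sum: 14

The maximum subarray is [14] with sum 14. This subarray runs from index 5 to index 5.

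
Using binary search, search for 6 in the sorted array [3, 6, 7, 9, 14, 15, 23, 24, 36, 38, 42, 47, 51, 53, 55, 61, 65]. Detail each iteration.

Binary search for 6 in [3, 6, 7, 9, 14, 15, 23, 24, 36, 38, 42, 47, 51, 53, 55, 61, 65]:

lo=0, hi=16, mid=8, arr[mid]=36 -> 36 > 6, search left half
lo=0, hi=7, mid=3, arr[mid]=9 -> 9 > 6, search left half
lo=0, hi=2, mid=1, arr[mid]=6 -> Found target at index 1!

Binary search finds 6 at index 1 after 3 comparisons. The search repeatedly halves the search space by comparing with the middle element.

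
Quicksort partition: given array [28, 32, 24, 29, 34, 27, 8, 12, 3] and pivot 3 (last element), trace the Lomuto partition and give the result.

Lomuto partition with pivot = 3:

Initial array: [28, 32, 24, 29, 34, 27, 8, 12, 3]

arr[0]=28 > 3: no swap
arr[1]=32 > 3: no swap
arr[2]=24 > 3: no swap
arr[3]=29 > 3: no swap
arr[4]=34 > 3: no swap
arr[5]=27 > 3: no swap
arr[6]=8 > 3: no swap
arr[7]=12 > 3: no swap

Place pivot at position 0: [3, 32, 24, 29, 34, 27, 8, 12, 28]
Pivot position: 0

After partitioning with pivot 3, the array becomes [3, 32, 24, 29, 34, 27, 8, 12, 28]. The pivot is placed at index 0. All elements to the left of the pivot are <= 3, and all elements to the right are > 3.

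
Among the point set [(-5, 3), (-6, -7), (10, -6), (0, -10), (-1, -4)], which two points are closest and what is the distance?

Computing all pairwise distances among 5 points:

d((-5, 3), (-6, -7)) = 10.0499
d((-5, 3), (10, -6)) = 17.4929
d((-5, 3), (0, -10)) = 13.9284
d((-5, 3), (-1, -4)) = 8.0623
d((-6, -7), (10, -6)) = 16.0312
d((-6, -7), (0, -10)) = 6.7082
d((-6, -7), (-1, -4)) = 5.831 <-- minimum
d((10, -6), (0, -10)) = 10.7703
d((10, -6), (-1, -4)) = 11.1803
d((0, -10), (-1, -4)) = 6.0828

Closest pair: (-6, -7) and (-1, -4) with distance 5.831

The closest pair is (-6, -7) and (-1, -4) with Euclidean distance 5.831. For 5 points, brute-force pairwise comparison is shown above. For large n, the divide-and-conquer algorithm (sort by x, recurse on halves, check the dividing strip) achieves O(n log n).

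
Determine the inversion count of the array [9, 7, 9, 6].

Finding inversions in [9, 7, 9, 6]:

(0, 1): arr[0]=9 > arr[1]=7
(0, 3): arr[0]=9 > arr[3]=6
(1, 3): arr[1]=7 > arr[3]=6
(2, 3): arr[2]=9 > arr[3]=6

Total inversions: 4

The array has 4 inversion(s): (0,1), (0,3), (1,3), (2,3). Each pair (i,j) satisfies i < j and arr[i] > arr[j].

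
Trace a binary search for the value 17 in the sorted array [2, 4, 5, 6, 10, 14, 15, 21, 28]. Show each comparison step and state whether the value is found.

Binary search for 17 in [2, 4, 5, 6, 10, 14, 15, 21, 28]:

lo=0, hi=8, mid=4, arr[mid]=10 -> 10 < 17, search right half
lo=5, hi=8, mid=6, arr[mid]=15 -> 15 < 17, search right half
lo=7, hi=8, mid=7, arr[mid]=21 -> 21 > 17, search left half
lo=7 > hi=6, target 17 not found

Binary search determines that 17 is not in the array after 3 comparisons. The search space was exhausted without finding the target.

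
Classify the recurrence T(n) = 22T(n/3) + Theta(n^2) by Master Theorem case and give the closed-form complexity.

Master Theorem for T(n) = 22T(n/3) + O(n^2):

a = 22, b = 3, c = 2
log_b(a) = log_3(22) = 2.8136

Case 1: c = 2 < log_3(22) = 2.8136
T(n) = O(n^(log_3 22))

For T(n) = 22T(n/3) + O(n^2): log_3(22) = 2.8136. This is Case 1 of the Master Theorem (c < log_b(a), work dominated by leaves), giving O(n^(log_3 22)).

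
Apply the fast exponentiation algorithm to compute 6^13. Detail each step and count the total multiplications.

Computing 6^13 by squaring (build up from 6^1; each line after the first costs one multiplication):

6^1 = 6
6^2 = (6^1)^2 = 6^2 = 36
6^3 = 6 * 6^2 = 6 * 36 = 216
6^6 = (6^3)^2 = 216^2 = 46656
6^12 = (6^6)^2 = 46656^2 = 2176782336
6^13 = 6 * 6^12 = 6 * 2176782336 = 13060694016

Result: 13060694016
Multiplications needed: 5 (5 lines after 6^1)

6^13 = 13060694016. Using exponentiation by squaring, this requires 5 multiplications. The key idea: if the exponent is even, square the half-power; if odd, multiply by the base once.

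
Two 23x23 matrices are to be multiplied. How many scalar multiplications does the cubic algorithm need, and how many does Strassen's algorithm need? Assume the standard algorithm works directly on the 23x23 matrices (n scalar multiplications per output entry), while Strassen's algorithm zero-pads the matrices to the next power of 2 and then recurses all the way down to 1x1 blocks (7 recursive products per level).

Matrix multiplication for 23x23 matrices:

Strassen's algorithm requires power-of-2 dimensions. Pad 23x23 to 32x32 (next power of 2).

Standard algorithm: 23^3 = 12167 multiplications
Strassen's algorithm: 7^(log2(32)) = 7^5 = 16807 multiplications
Difference: 12167 - 16807 = -4640 (Strassen uses MORE here due to padding overhead — for small or just-over-power-of-2 n, padding can outweigh the per-level savings)

Standard: 12167 multiplications (23^3). Strassen: 16807 multiplications (7^5, after padding to 32x32). Strassen reduces 8 recursive multiplications to 7 at each level.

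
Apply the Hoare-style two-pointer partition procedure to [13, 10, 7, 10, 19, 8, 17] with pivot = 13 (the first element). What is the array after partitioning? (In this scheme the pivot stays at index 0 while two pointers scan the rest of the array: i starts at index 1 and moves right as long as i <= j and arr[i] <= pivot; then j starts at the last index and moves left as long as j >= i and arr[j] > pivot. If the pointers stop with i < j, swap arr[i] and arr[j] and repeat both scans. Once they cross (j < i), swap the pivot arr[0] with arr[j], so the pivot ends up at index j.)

Hoare-style two-pointer partition with pivot = 13:

Initial array: [13, 10, 7, 10, 19, 8, 17]

Pointers start at i = 1, j = 6.
i stops at index 4 (arr[4]=19 > 13), j stops at index 5 (arr[5]=8 <= 13): swap arr[4] and arr[5], array becomes [13, 10, 7, 10, 8, 19, 17]
i ends at 5, j ends at 4: the pointers have crossed (j < i), so scanning stops.

Swap pivot arr[0] with arr[4] to place pivot at position 4: [8, 10, 7, 10, 13, 19, 17]
Pivot position: 4

After partitioning with pivot 13, the array becomes [8, 10, 7, 10, 13, 19, 17]. The pivot is placed at index 4. All elements to the left of the pivot are <= 13, and all elements to the right are > 13.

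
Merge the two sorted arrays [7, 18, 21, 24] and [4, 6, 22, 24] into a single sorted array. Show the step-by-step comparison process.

Merging process:

Compare 7 vs 4: take 4 from right. Merged: [4]
Compare 7 vs 6: take 6 from right. Merged: [4, 6]
Compare 7 vs 22: take 7 from left. Merged: [4, 6, 7]
Compare 18 vs 22: take 18 from left. Merged: [4, 6, 7, 18]
Compare 21 vs 22: take 21 from left. Merged: [4, 6, 7, 18, 21]
Compare 24 vs 22: take 22 from right. Merged: [4, 6, 7, 18, 21, 22]
Compare 24 vs 24: take 24 from left. Merged: [4, 6, 7, 18, 21, 22, 24]
Append remaining from right: [24]. Merged: [4, 6, 7, 18, 21, 22, 24, 24]

Final merged array: [4, 6, 7, 18, 21, 22, 24, 24]
Total comparisons: 7

The merged array is [4, 6, 7, 18, 21, 22, 24, 24], requiring 7 comparisons. The merge step runs in O(n) time where n is the total number of elements.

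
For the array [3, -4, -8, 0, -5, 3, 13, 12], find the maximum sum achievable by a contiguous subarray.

Using Kadane's algorithm on [3, -4, -8, 0, -5, 3, 13, 12]:

Scanning through the array:
Position 1 (value -4): max_ending_here = -1, max_so_far = 3
Position 2 (value -8): max_ending_here = -8, max_so_far = 3
Position 3 (value 0): max_ending_here = 0, max_so_far = 3
Position 4 (value -5): max_ending_here = -5, max_so_far = 3
Position 5 (value 3): max_ending_here = 3, max_so_far = 3
Position 6 (value 13): max_ending_here = 16, max_so_far = 16
Position 7 (value 12): max_ending_here = 28, max_so_far = 28

Maximum subarray: [3, 13, 12]
Maximum sum: 28

The maximum subarray is [3, 13, 12] with sum 28. This subarray runs from index 5 to index 7.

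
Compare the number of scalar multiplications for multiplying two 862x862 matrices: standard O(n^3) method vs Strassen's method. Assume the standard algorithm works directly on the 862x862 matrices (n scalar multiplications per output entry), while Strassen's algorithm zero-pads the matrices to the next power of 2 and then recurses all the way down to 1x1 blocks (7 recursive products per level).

Matrix multiplication for 862x862 matrices:

Strassen's algorithm requires power-of-2 dimensions. Pad 862x862 to 1024x1024 (next power of 2).

Standard algorithm: 862^3 = 640503928 multiplications
Strassen's algorithm: 7^(log2(1024)) = 7^10 = 282475249 multiplications
Savings: 640503928 - 282475249 = 358028679 multiplications

Standard: 640503928 multiplications (862^3). Strassen: 282475249 multiplications (7^10, after padding to 1024x1024). Strassen reduces 8 recursive multiplications to 7 at each level.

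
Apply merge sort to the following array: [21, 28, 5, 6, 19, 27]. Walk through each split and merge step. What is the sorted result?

Merge sort trace:

Split: [21, 28, 5, 6, 19, 27] -> [21, 28, 5] and [6, 19, 27]
  Split: [21, 28, 5] -> [21] and [28, 5]
    Split: [28, 5] -> [28] and [5]
    Merge: [28] + [5] -> [5, 28]
  Merge: [21] + [5, 28] -> [5, 21, 28]
  Split: [6, 19, 27] -> [6] and [19, 27]
    Split: [19, 27] -> [19] and [27]
    Merge: [19] + [27] -> [19, 27]
  Merge: [6] + [19, 27] -> [6, 19, 27]
Merge: [5, 21, 28] + [6, 19, 27] -> [5, 6, 19, 21, 27, 28]

Final sorted array: [5, 6, 19, 21, 27, 28]

The merge sort proceeds by recursively splitting the array and merging sorted halves.
After all merges, the sorted array is [5, 6, 19, 21, 27, 28].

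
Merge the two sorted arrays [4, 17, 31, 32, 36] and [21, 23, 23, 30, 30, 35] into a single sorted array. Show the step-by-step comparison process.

Merging process:

Compare 4 vs 21: take 4 from left. Merged: [4]
Compare 17 vs 21: take 17 from left. Merged: [4, 17]
Compare 31 vs 21: take 21 from right. Merged: [4, 17, 21]
Compare 31 vs 23: take 23 from right. Merged: [4, 17, 21, 23]
Compare 31 vs 23: take 23 from right. Merged: [4, 17, 21, 23, 23]
Compare 31 vs 30: take 30 from right. Merged: [4, 17, 21, 23, 23, 30]
Compare 31 vs 30: take 30 from right. Merged: [4, 17, 21, 23, 23, 30, 30]
Compare 31 vs 35: take 31 from left. Merged: [4, 17, 21, 23, 23, 30, 30, 31]
Compare 32 vs 35: take 32 from left. Merged: [4, 17, 21, 23, 23, 30, 30, 31, 32]
Compare 36 vs 35: take 35 from right. Merged: [4, 17, 21, 23, 23, 30, 30, 31, 32, 35]
Append remaining from left: [36]. Merged: [4, 17, 21, 23, 23, 30, 30, 31, 32, 35, 36]

Final merged array: [4, 17, 21, 23, 23, 30, 30, 31, 32, 35, 36]
Total comparisons: 10

The merged array is [4, 17, 21, 23, 23, 30, 30, 31, 32, 35, 36], requiring 10 comparisons. The merge step runs in O(n) time where n is the total number of elements.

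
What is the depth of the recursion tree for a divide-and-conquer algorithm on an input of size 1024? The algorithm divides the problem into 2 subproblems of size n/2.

For divide and conquer with division factor 2:

Problem sizes at each level:
Level 0: 1024
Level 1: 512
Level 2: 256
Level 3: 128
Level 4: 64
Level 5: 32
Level 6: 16
Level 7: 8
Level 8: 4
Level 9: 2
Level 10: 1

The root is level 0 and the size-1 base case is level 10 (the tree spans levels 0 through 10, i.e. 11 levels counting the root), so the depth is the number of divisions: log_2(1024) = 10

The recursion tree depth is log_2(1024) = 10. At each level, the problem size is divided by 2, so it takes 10 divisions to reduce to a base case of size 1. The algorithm makes 2 recursive calls at each level.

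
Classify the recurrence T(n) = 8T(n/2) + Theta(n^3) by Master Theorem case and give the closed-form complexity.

Master Theorem for T(n) = 8T(n/2) + O(n^3):

a = 8, b = 2, c = 3
log_b(a) = log_2(8) = 3.0000

Case 2: c = 3 = log_2(8) = 3.0000
T(n) = O(n^3 log n) = O(n^3 log n)

For T(n) = 8T(n/2) + O(n^3): log_2(8) = 3.0000. This is Case 2 of the Master Theorem (c = log_b(a), equal work at all levels), giving O(n^3 log n).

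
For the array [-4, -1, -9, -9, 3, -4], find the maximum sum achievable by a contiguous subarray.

Using Kadane's algorithm on [-4, -1, -9, -9, 3, -4]:

Scanning through the array:
Position 1 (value -1): max_ending_here = -1, max_so_far = -1
Position 2 (value -9): max_ending_here = -9, max_so_far = -1
Position 3 (value -9): max_ending_here = -9, max_so_far = -1
Position 4 (value 3): max_ending_here = 3, max_so_far = 3
Position 5 (value -4): max_ending_here = -1, max_so_far = 3

Maximum subarray: [3]
Maximum sum: 3

The maximum subarray is [3] with sum 3. This subarray runs from index 4 to index 4.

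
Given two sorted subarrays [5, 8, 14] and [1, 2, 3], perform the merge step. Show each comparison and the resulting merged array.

Merging process:

Compare 5 vs 1: take 1 from right. Merged: [1]
Compare 5 vs 2: take 2 from right. Merged: [1, 2]
Compare 5 vs 3: take 3 from right. Merged: [1, 2, 3]
Append remaining from left: [5, 8, 14]. Merged: [1, 2, 3, 5, 8, 14]

Final merged array: [1, 2, 3, 5, 8, 14]
Total comparisons: 3

The merged array is [1, 2, 3, 5, 8, 14], requiring 3 comparisons. The merge step runs in O(n) time where n is the total number of elements.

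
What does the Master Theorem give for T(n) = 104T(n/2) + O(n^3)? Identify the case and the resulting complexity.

Master Theorem for T(n) = 104T(n/2) + O(n^3):

a = 104, b = 2, c = 3
log_b(a) = log_2(104) = 6.7004

Case 1: c = 3 < log_2(104) = 6.7004
T(n) = O(n^(log_2 104))

For T(n) = 104T(n/2) + O(n^3): log_2(104) = 6.7004. This is Case 1 of the Master Theorem (c < log_b(a), work dominated by leaves), giving O(n^(log_2 104)).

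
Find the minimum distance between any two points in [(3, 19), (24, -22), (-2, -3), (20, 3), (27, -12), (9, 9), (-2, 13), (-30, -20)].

Computing all pairwise distances among 8 points:

d((3, 19), (24, -22)) = 46.0652
d((3, 19), (-2, -3)) = 22.561
d((3, 19), (20, 3)) = 23.3452
d((3, 19), (27, -12)) = 39.2046
d((3, 19), (9, 9)) = 11.6619
d((3, 19), (-2, 13)) = 7.8102 <-- minimum
d((3, 19), (-30, -20)) = 51.0882
d((24, -22), (-2, -3)) = 32.2025
d((24, -22), (20, 3)) = 25.318
d((24, -22), (27, -12)) = 10.4403
d((24, -22), (9, 9)) = 34.4384
d((24, -22), (-2, 13)) = 43.6005
d((24, -22), (-30, -20)) = 54.037
d((-2, -3), (20, 3)) = 22.8035
d((-2, -3), (27, -12)) = 30.3645
d((-2, -3), (9, 9)) = 16.2788
d((-2, -3), (-2, 13)) = 16.0
d((-2, -3), (-30, -20)) = 32.7567
d((20, 3), (27, -12)) = 16.5529
d((20, 3), (9, 9)) = 12.53
d((20, 3), (-2, 13)) = 24.1661
d((20, 3), (-30, -20)) = 55.0364
d((27, -12), (9, 9)) = 27.6586
d((27, -12), (-2, 13)) = 38.2884
d((27, -12), (-30, -20)) = 57.5587
d((9, 9), (-2, 13)) = 11.7047
d((9, 9), (-30, -20)) = 48.6004
d((-2, 13), (-30, -20)) = 43.2782

Closest pair: (3, 19) and (-2, 13) with distance 7.8102

The closest pair is (3, 19) and (-2, 13) with Euclidean distance 7.8102. For 8 points, brute-force pairwise comparison is shown above. For large n, the divide-and-conquer algorithm (sort by x, recurse on halves, check the dividing strip) achieves O(n log n).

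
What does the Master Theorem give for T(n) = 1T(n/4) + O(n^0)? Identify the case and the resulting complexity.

Master Theorem for T(n) = 1T(n/4) + O(n^0):

a = 1, b = 4, c = 0
log_b(a) = log_4(1) = 0.0000

Case 2: c = 0 = log_4(1) = 0.0000
T(n) = O(n^0 log n) = O(log n)

For T(n) = 1T(n/4) + O(n^0): log_4(1) = 0.0000. This is Case 2 of the Master Theorem (c = log_b(a), equal work at all levels), giving O(log n).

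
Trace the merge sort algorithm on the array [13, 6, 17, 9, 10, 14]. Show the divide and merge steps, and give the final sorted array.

Merge sort trace:

Split: [13, 6, 17, 9, 10, 14] -> [13, 6, 17] and [9, 10, 14]
  Split: [13, 6, 17] -> [13] and [6, 17]
    Split: [6, 17] -> [6] and [17]
    Merge: [6] + [17] -> [6, 17]
  Merge: [13] + [6, 17] -> [6, 13, 17]
  Split: [9, 10, 14] -> [9] and [10, 14]
    Split: [10, 14] -> [10] and [14]
    Merge: [10] + [14] -> [10, 14]
  Merge: [9] + [10, 14] -> [9, 10, 14]
Merge: [6, 13, 17] + [9, 10, 14] -> [6, 9, 10, 13, 14, 17]

Final sorted array: [6, 9, 10, 13, 14, 17]

The merge sort proceeds by recursively splitting the array and merging sorted halves.
After all merges, the sorted array is [6, 9, 10, 13, 14, 17].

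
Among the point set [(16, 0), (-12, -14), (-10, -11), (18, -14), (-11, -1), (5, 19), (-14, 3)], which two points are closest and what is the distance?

Computing all pairwise distances among 7 points:

d((16, 0), (-12, -14)) = 31.305
d((16, 0), (-10, -11)) = 28.2312
d((16, 0), (18, -14)) = 14.1421
d((16, 0), (-11, -1)) = 27.0185
d((16, 0), (5, 19)) = 21.9545
d((16, 0), (-14, 3)) = 30.1496
d((-12, -14), (-10, -11)) = 3.6056 <-- minimum
d((-12, -14), (18, -14)) = 30.0
d((-12, -14), (-11, -1)) = 13.0384
d((-12, -14), (5, 19)) = 37.1214
d((-12, -14), (-14, 3)) = 17.1172
d((-10, -11), (18, -14)) = 28.1603
d((-10, -11), (-11, -1)) = 10.0499
d((-10, -11), (5, 19)) = 33.541
d((-10, -11), (-14, 3)) = 14.5602
d((18, -14), (-11, -1)) = 31.7805
d((18, -14), (5, 19)) = 35.4683
d((18, -14), (-14, 3)) = 36.2353
d((-11, -1), (5, 19)) = 25.6125
d((-11, -1), (-14, 3)) = 5.0
d((5, 19), (-14, 3)) = 24.8395

Closest pair: (-12, -14) and (-10, -11) with distance 3.6056

The closest pair is (-12, -14) and (-10, -11) with Euclidean distance 3.6056. For 7 points, brute-force pairwise comparison is shown above. For large n, the divide-and-conquer algorithm (sort by x, recurse on halves, check the dividing strip) achieves O(n log n).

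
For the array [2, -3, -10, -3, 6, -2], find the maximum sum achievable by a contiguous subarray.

Using Kadane's algorithm on [2, -3, -10, -3, 6, -2]:

Scanning through the array:
Position 1 (value -3): max_ending_here = -1, max_so_far = 2
Position 2 (value -10): max_ending_here = -10, max_so_far = 2
Position 3 (value -3): max_ending_here = -3, max_so_far = 2
Position 4 (value 6): max_ending_here = 6, max_so_far = 6
Position 5 (value -2): max_ending_here = 4, max_so_far = 6

Maximum subarray: [6]
Maximum sum: 6

The maximum subarray is [6] with sum 6. This subarray runs from index 4 to index 4.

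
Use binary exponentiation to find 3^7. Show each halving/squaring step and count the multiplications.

Computing 3^7 by squaring (build up from 3^1; each line after the first costs one multiplication):

3^1 = 3
3^2 = (3^1)^2 = 3^2 = 9
3^3 = 3 * 3^2 = 3 * 9 = 27
3^6 = (3^3)^2 = 27^2 = 729
3^7 = 3 * 3^6 = 3 * 729 = 2187

Result: 2187
Multiplications needed: 4 (4 lines after 3^1)

3^7 = 2187. Using exponentiation by squaring, this requires 4 multiplications. The key idea: if the exponent is even, square the half-power; if odd, multiply by the base once.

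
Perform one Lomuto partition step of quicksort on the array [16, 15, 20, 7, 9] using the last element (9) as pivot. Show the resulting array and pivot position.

Lomuto partition with pivot = 9:

Initial array: [16, 15, 20, 7, 9]

arr[0]=16 > 9: no swap
arr[1]=15 > 9: no swap
arr[2]=20 > 9: no swap
arr[3]=7 <= 9: swap with position 0, array becomes [7, 15, 20, 16, 9]

Place pivot at position 1: [7, 9, 20, 16, 15]
Pivot position: 1

After partitioning with pivot 9, the array becomes [7, 9, 20, 16, 15]. The pivot is placed at index 1. All elements to the left of the pivot are <= 9, and all elements to the right are > 9.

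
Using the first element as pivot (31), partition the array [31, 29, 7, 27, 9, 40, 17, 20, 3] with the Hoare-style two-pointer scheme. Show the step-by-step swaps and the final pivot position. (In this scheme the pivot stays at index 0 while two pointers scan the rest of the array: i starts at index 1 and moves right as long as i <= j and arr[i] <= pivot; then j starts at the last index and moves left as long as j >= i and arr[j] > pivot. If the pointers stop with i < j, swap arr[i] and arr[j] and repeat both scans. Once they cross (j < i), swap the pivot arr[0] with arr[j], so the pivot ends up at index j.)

Hoare-style two-pointer partition with pivot = 31:

Initial array: [31, 29, 7, 27, 9, 40, 17, 20, 3]

Pointers start at i = 1, j = 8.
i stops at index 5 (arr[5]=40 > 31), j stops at index 8 (arr[8]=3 <= 31): swap arr[5] and arr[8], array becomes [31, 29, 7, 27, 9, 3, 17, 20, 40]
i ends at 8, j ends at 7: the pointers have crossed (j < i), so scanning stops.

Swap pivot arr[0] with arr[7] to place pivot at position 7: [20, 29, 7, 27, 9, 3, 17, 31, 40]
Pivot position: 7

After partitioning with pivot 31, the array becomes [20, 29, 7, 27, 9, 3, 17, 31, 40]. The pivot is placed at index 7. All elements to the left of the pivot are <= 31, and all elements to the right are > 31.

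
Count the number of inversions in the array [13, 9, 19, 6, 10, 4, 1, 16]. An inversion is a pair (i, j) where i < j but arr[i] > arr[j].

Finding inversions in [13, 9, 19, 6, 10, 4, 1, 16]:

(0, 1): arr[0]=13 > arr[1]=9
(0, 3): arr[0]=13 > arr[3]=6
(0, 4): arr[0]=13 > arr[4]=10
(0, 5): arr[0]=13 > arr[5]=4
(0, 6): arr[0]=13 > arr[6]=1
(1, 3): arr[1]=9 > arr[3]=6
(1, 5): arr[1]=9 > arr[5]=4
(1, 6): arr[1]=9 > arr[6]=1
(2, 3): arr[2]=19 > arr[3]=6
(2, 4): arr[2]=19 > arr[4]=10
(2, 5): arr[2]=19 > arr[5]=4
(2, 6): arr[2]=19 > arr[6]=1
(2, 7): arr[2]=19 > arr[7]=16
(3, 5): arr[3]=6 > arr[5]=4
(3, 6): arr[3]=6 > arr[6]=1
(4, 5): arr[4]=10 > arr[5]=4
(4, 6): arr[4]=10 > arr[6]=1
(5, 6): arr[5]=4 > arr[6]=1

Total inversions: 18

The array has 18 inversion(s): (0,1), (0,3), (0,4), (0,5), (0,6), (1,3), (1,5), (1,6), (2,3), (2,4), (2,5), (2,6), (2,7), (3,5), (3,6), (4,5), (4,6), (5,6). Each pair (i,j) satisfies i < j and arr[i] > arr[j].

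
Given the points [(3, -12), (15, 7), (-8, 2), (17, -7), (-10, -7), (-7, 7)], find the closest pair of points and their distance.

Computing all pairwise distances among 6 points:

d((3, -12), (15, 7)) = 22.4722
d((3, -12), (-8, 2)) = 17.8045
d((3, -12), (17, -7)) = 14.8661
d((3, -12), (-10, -7)) = 13.9284
d((3, -12), (-7, 7)) = 21.4709
d((15, 7), (-8, 2)) = 23.5372
d((15, 7), (17, -7)) = 14.1421
d((15, 7), (-10, -7)) = 28.6531
d((15, 7), (-7, 7)) = 22.0
d((-8, 2), (17, -7)) = 26.5707
d((-8, 2), (-10, -7)) = 9.2195
d((-8, 2), (-7, 7)) = 5.099 <-- minimum
d((17, -7), (-10, -7)) = 27.0
d((17, -7), (-7, 7)) = 27.7849
d((-10, -7), (-7, 7)) = 14.3178

Closest pair: (-8, 2) and (-7, 7) with distance 5.099

The closest pair is (-8, 2) and (-7, 7) with Euclidean distance 5.099. For 6 points, brute-force pairwise comparison is shown above. For large n, the divide-and-conquer algorithm (sort by x, recurse on halves, check the dividing strip) achieves O(n log n).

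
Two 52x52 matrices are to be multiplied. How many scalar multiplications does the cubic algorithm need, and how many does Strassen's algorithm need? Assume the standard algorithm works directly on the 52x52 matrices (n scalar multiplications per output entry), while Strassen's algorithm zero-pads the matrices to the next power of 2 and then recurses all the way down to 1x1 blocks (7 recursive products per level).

Matrix multiplication for 52x52 matrices:

Strassen's algorithm requires power-of-2 dimensions. Pad 52x52 to 64x64 (next power of 2).

Standard algorithm: 52^3 = 140608 multiplications
Strassen's algorithm: 7^(log2(64)) = 7^6 = 117649 multiplications
Savings: 140608 - 117649 = 22959 multiplications

Standard: 140608 multiplications (52^3). Strassen: 117649 multiplications (7^6, after padding to 64x64). Strassen reduces 8 recursive multiplications to 7 at each level.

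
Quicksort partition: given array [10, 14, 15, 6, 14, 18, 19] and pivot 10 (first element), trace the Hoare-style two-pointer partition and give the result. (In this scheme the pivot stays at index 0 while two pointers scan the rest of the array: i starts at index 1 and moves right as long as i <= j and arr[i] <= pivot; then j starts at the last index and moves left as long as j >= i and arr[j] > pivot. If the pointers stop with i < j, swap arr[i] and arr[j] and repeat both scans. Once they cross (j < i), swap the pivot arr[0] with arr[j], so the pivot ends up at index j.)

Hoare-style two-pointer partition with pivot = 10:

Initial array: [10, 14, 15, 6, 14, 18, 19]

Pointers start at i = 1, j = 6.
i stops at index 1 (arr[1]=14 > 10), j stops at index 3 (arr[3]=6 <= 10): swap arr[1] and arr[3], array becomes [10, 6, 15, 14, 14, 18, 19]
i ends at 2, j ends at 1: the pointers have crossed (j < i), so scanning stops.

Swap pivot arr[0] with arr[1] to place pivot at position 1: [6, 10, 15, 14, 14, 18, 19]
Pivot position: 1

After partitioning with pivot 10, the array becomes [6, 10, 15, 14, 14, 18, 19]. The pivot is placed at index 1. All elements to the left of the pivot are <= 10, and all elements to the right are > 10.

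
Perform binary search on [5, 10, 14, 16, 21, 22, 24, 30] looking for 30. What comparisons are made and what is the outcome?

Binary search for 30 in [5, 10, 14, 16, 21, 22, 24, 30]:

lo=0, hi=7, mid=3, arr[mid]=16 -> 16 < 30, search right half
lo=4, hi=7, mid=5, arr[mid]=22 -> 22 < 30, search right half
lo=6, hi=7, mid=6, arr[mid]=24 -> 24 < 30, search right half
lo=7, hi=7, mid=7, arr[mid]=30 -> Found target at index 7!

Binary search finds 30 at index 7 after 4 comparisons. The search repeatedly halves the search space by comparing with the middle element.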